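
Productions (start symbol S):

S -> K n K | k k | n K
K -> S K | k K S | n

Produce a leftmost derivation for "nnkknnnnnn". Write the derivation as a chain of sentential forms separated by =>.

S=>KnK=>SKnK=>nKKnK=>nnKnK=>nnSKnK=>nnKnKKnK=>nnSKnKKnK=>nnkkKnKKnK=>nnkknnKKnK=>nnkknnnKnK=>nnkknnnnnK=>nnkknnnnnn

S => KnK   [S -> K n K]
KnK => SKnK   [K -> S K]
SKnK => nKKnK   [S -> n K]
nKKnK => nnKnK   [K -> n]
nnKnK => nnSKnK   [K -> S K]
nnSKnK => nnKnKKnK   [S -> K n K]
nnKnKKnK => nnSKnKKnK   [K -> S K]
nnSKnKKnK => nnkkKnKKnK   [S -> k k]
nnkkKnKKnK => nnkknnKKnK   [K -> n]
nnkknnKKnK => nnkknnnKnK   [K -> n]
nnkknnnKnK => nnkknnnnnK   [K -> n]
nnkknnnnnK => nnkknnnnnn   [K -> n]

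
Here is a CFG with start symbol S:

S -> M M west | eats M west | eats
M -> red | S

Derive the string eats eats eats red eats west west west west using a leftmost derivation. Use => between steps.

S => eats M west => eats S west => eats eats M west west => eats eats S west west => eats eats eats M west west west => eats eats eats S west west west => eats eats eats M M west west west west => eats eats eats red M west west west west => eats eats eats red S west west west west => eats eats eats red eats west west west west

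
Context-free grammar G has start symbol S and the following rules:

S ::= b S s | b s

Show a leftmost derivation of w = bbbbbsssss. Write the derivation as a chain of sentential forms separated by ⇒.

S ⇒ bSs   [S ::= b S s]
bSs ⇒ bbSss   [S ::= b S s]
bbSss ⇒ bbbSsss   [S ::= b S s]
bbbSsss ⇒ bbbbSssss   [S ::= b S s]
bbbbSssss ⇒ bbbbbsssss   [S ::= b s]

S⇒bSs⇒bbSss⇒bbbSsss⇒bbbbSssss⇒bbbbbsssss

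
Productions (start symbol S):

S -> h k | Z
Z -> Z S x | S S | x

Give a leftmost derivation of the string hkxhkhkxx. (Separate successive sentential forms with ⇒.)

S ⇒ Z ⇒ ZSx ⇒ SSSx ⇒ hkSSx ⇒ hkZSx ⇒ hkSSSx ⇒ hkZSSx ⇒ hkSSSSx ⇒ hkZSSSx ⇒ hkxSSSx ⇒ hkxhkSSx ⇒ hkxhkhkSx ⇒ hkxhkhkZx ⇒ hkxhkhkxx

S ⇒ Z   [S -> Z]
Z ⇒ ZSx   [Z -> Z S x]
ZSx ⇒ SSSx   [Z -> S S]
SSSx ⇒ hkSSx   [S -> h k]
hkSSx ⇒ hkZSx   [S -> Z]
hkZSx ⇒ hkSSSx   [Z -> S S]
hkSSSx ⇒ hkZSSx   [S -> Z]
hkZSSx ⇒ hkSSSSx   [Z -> S S]
hkSSSSx ⇒ hkZSSSx   [S -> Z]
hkZSSSx ⇒ hkxSSSx   [Z -> x]
hkxSSSx ⇒ hkxhkSSx   [S -> h k]
hkxhkSSx ⇒ hkxhkhkSx   [S -> h k]
hkxhkhkSx ⇒ hkxhkhkZx   [S -> Z]
hkxhkhkZx ⇒ hkxhkhkxx   [Z -> x]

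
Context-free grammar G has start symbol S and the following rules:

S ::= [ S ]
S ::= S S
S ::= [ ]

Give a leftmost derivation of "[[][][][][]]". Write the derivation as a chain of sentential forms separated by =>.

S=>[S]=>[SS]=>[SSS]=>[SSSS]=>[SSSSS]=>[[]SSSS]=>[[][]SSS]=>[[][][]SS]=>[[][][][]S]=>[[][][][][]]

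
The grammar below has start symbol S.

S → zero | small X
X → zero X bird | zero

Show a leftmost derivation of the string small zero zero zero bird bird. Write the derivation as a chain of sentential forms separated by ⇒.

S ⇒ small X ⇒ small zero X bird ⇒ small zero zero X bird bird ⇒ small zero zero zero bird bird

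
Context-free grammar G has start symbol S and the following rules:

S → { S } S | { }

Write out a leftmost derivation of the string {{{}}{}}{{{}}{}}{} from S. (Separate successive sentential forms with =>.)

S => {S}S => {{S}S}S => {{{}}S}S => {{{}}{}}S => {{{}}{}}{S}S => {{{}}{}}{{S}S}S => {{{}}{}}{{{}}S}S => {{{}}{}}{{{}}{}}S => {{{}}{}}{{{}}{}}{}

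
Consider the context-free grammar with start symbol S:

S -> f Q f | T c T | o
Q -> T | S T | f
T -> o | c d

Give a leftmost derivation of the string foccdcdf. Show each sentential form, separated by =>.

S => fQf   [S -> f Q f]
fQf => fSTf   [Q -> S T]
fSTf => fTcTTf   [S -> T c T]
fTcTTf => focTTf   [T -> o]
focTTf => foccdTf   [T -> c d]
foccdTf => foccdcdf   [T -> c d]

S=>fQf=>fSTf=>fTcTTf=>focTTf=>foccdTf=>foccdcdf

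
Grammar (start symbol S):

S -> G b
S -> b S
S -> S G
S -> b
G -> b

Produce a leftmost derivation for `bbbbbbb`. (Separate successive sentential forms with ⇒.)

S ⇒ bS ⇒ bSG ⇒ bSGG ⇒ bbSGG ⇒ bbbSGG ⇒ bbbGbGG ⇒ bbbbbGG ⇒ bbbbbbG ⇒ bbbbbbb

S ⇒ bS   [S -> b S]
bS ⇒ bSG   [S -> S G]
bSG ⇒ bSGG   [S -> S G]
bSGG ⇒ bbSGG   [S -> b S]
bbSGG ⇒ bbbSGG   [S -> b S]
bbbSGG ⇒ bbbGbGG   [S -> G b]
bbbGbGG ⇒ bbbbbGG   [G -> b]
bbbbbGG ⇒ bbbbbbG   [G -> b]
bbbbbbG ⇒ bbbbbbb   [G -> b]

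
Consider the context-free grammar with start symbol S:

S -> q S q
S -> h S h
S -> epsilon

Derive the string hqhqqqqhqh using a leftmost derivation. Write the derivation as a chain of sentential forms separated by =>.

S=>hSh=>hqSqh=>hqhShqh=>hqhqSqhqh=>hqhqqSqqhqh=>hqhqqqqhqh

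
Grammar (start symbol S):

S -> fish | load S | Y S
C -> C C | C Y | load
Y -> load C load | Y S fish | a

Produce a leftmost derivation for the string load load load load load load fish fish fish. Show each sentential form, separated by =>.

S => load S   [S -> load S]
load S => load load S   [S -> load S]
load load S => load load load S   [S -> load S]
load load load S => load load load Y S   [S -> Y S]
load load load Y S => load load load Y S fish S   [Y -> Y S fish]
load load load Y S fish S => load load load load C load S fish S   [Y -> load C load]
load load load load C load S fish S => load load load load load load S fish S   [C -> load]
load load load load load load S fish S => load load load load load load fish fish S   [S -> fish]
load load load load load load fish fish S => load load load load load load fish fish fish   [S -> fish]

S => load S => load load S => load load load S => load load load Y S => load load load Y S fish S => load load load load C load S fish S => load load load load load load S fish S => load load load load load load fish fish S => load load load load load load fish fish fish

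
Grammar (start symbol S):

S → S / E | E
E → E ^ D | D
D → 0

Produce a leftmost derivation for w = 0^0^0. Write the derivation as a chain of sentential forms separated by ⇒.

S ⇒ E   [S → E]
E ⇒ E^D   [E → E ^ D]
E^D ⇒ E^D^D   [E → E ^ D]
E^D^D ⇒ D^D^D   [E → D]
D^D^D ⇒ 0^D^D   [D → 0]
0^D^D ⇒ 0^0^D   [D → 0]
0^0^D ⇒ 0^0^0   [D → 0]

S⇒E⇒E^D⇒E^D^D⇒D^D^D⇒0^D^D⇒0^0^D⇒0^0^0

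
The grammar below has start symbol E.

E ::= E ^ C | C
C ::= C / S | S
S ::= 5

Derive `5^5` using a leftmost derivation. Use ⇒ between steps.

E ⇒ E^C ⇒ C^C ⇒ S^C ⇒ 5^C ⇒ 5^S ⇒ 5^5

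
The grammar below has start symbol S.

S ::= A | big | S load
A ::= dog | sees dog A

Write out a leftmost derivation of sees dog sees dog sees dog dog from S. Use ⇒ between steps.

S ⇒ A ⇒ sees dog A ⇒ sees dog sees dog A ⇒ sees dog sees dog sees dog A ⇒ sees dog sees dog sees dog dog

S ⇒ A   [S ::= A]
A ⇒ sees dog A   [A ::= sees dog A]
sees dog A ⇒ sees dog sees dog A   [A ::= sees dog A]
sees dog sees dog A ⇒ sees dog sees dog sees dog A   [A ::= sees dog A]
sees dog sees dog sees dog A ⇒ sees dog sees dog sees dog dog   [A ::= dog]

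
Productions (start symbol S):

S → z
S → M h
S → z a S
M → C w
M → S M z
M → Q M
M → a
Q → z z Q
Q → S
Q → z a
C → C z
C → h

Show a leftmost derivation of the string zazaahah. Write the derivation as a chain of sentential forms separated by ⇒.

S ⇒ zaS ⇒ zaMh ⇒ zaQMh ⇒ zaSMh ⇒ zaMhMh ⇒ zaQMhMh ⇒ zazaMhMh ⇒ zazaahMh ⇒ zazaahah

S ⇒ zaS   [S → z a S]
zaS ⇒ zaMh   [S → M h]
zaMh ⇒ zaQMh   [M → Q M]
zaQMh ⇒ zaSMh   [Q → S]
zaSMh ⇒ zaMhMh   [S → M h]
zaMhMh ⇒ zaQMhMh   [M → Q M]
zaQMhMh ⇒ zazaMhMh   [Q → z a]
zazaMhMh ⇒ zazaahMh   [M → a]
zazaahMh ⇒ zazaahah   [M → a]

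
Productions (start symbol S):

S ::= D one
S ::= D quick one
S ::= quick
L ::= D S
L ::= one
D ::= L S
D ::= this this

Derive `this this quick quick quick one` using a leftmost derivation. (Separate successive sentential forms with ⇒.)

S ⇒ D quick one ⇒ L S quick one ⇒ D S S quick one ⇒ this this S S quick one ⇒ this this quick S quick one ⇒ this this quick quick quick one

S ⇒ D quick one   [S ::= D quick one]
D quick one ⇒ L S quick one   [D ::= L S]
L S quick one ⇒ D S S quick one   [L ::= D S]
D S S quick one ⇒ this this S S quick one   [D ::= this this]
this this S S quick one ⇒ this this quick S quick one   [S ::= quick]
this this quick S quick one ⇒ this this quick quick quick one   [S ::= quick]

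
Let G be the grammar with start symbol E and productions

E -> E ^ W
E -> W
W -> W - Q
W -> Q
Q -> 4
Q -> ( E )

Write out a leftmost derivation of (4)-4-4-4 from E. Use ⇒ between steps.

E ⇒ W ⇒ W-Q ⇒ W-Q-Q ⇒ W-Q-Q-Q ⇒ Q-Q-Q-Q ⇒ (E)-Q-Q-Q ⇒ (W)-Q-Q-Q ⇒ (Q)-Q-Q-Q ⇒ (4)-Q-Q-Q ⇒ (4)-4-Q-Q ⇒ (4)-4-4-Q ⇒ (4)-4-4-4

E ⇒ W   [E -> W]
W ⇒ W-Q   [W -> W - Q]
W-Q ⇒ W-Q-Q   [W -> W - Q]
W-Q-Q ⇒ W-Q-Q-Q   [W -> W - Q]
W-Q-Q-Q ⇒ Q-Q-Q-Q   [W -> Q]
Q-Q-Q-Q ⇒ (E)-Q-Q-Q   [Q -> ( E )]
(E)-Q-Q-Q ⇒ (W)-Q-Q-Q   [E -> W]
(W)-Q-Q-Q ⇒ (Q)-Q-Q-Q   [W -> Q]
(Q)-Q-Q-Q ⇒ (4)-Q-Q-Q   [Q -> 4]
(4)-Q-Q-Q ⇒ (4)-4-Q-Q   [Q -> 4]
(4)-4-Q-Q ⇒ (4)-4-4-Q   [Q -> 4]
(4)-4-4-Q ⇒ (4)-4-4-4   [Q -> 4]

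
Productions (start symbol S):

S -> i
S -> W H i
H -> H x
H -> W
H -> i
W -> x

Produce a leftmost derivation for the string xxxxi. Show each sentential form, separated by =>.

S => WHi   [S -> W H i]
WHi => xHi   [W -> x]
xHi => xHxi   [H -> H x]
xHxi => xHxxi   [H -> H x]
xHxxi => xWxxi   [H -> W]
xWxxi => xxxxi   [W -> x]

S => WHi => xHi => xHxi => xHxxi => xWxxi => xxxxi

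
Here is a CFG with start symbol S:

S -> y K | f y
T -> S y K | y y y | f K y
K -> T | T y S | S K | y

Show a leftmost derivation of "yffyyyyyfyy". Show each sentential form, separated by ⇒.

S⇒yK⇒yT⇒yfKy⇒yfSKy⇒yffyKy⇒yffyTySy⇒yffyyyyySy⇒yffyyyyyfyy

S ⇒ yK   [S -> y K]
yK ⇒ yT   [K -> T]
yT ⇒ yfKy   [T -> f K y]
yfKy ⇒ yfSKy   [K -> S K]
yfSKy ⇒ yffyKy   [S -> f y]
yffyKy ⇒ yffyTySy   [K -> T y S]
yffyTySy ⇒ yffyyyyySy   [T -> y y y]
yffyyyyySy ⇒ yffyyyyyfyy   [S -> f y]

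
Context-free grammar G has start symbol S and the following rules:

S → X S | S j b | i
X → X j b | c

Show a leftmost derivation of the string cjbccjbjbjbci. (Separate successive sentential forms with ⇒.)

S ⇒ XS   [S → X S]
XS ⇒ XjbS   [X → X j b]
XjbS ⇒ cjbS   [X → c]
cjbS ⇒ cjbXS   [S → X S]
cjbXS ⇒ cjbcS   [X → c]
cjbcS ⇒ cjbcXS   [S → X S]
cjbcXS ⇒ cjbcXjbS   [X → X j b]
cjbcXjbS ⇒ cjbcXjbjbS   [X → X j b]
cjbcXjbjbS ⇒ cjbcXjbjbjbS   [X → X j b]
cjbcXjbjbjbS ⇒ cjbccjbjbjbS   [X → c]
cjbccjbjbjbS ⇒ cjbccjbjbjbXS   [S → X S]
cjbccjbjbjbXS ⇒ cjbccjbjbjbcS   [X → c]
cjbccjbjbjbcS ⇒ cjbccjbjbjbci   [S → i]

S ⇒ XS ⇒ XjbS ⇒ cjbS ⇒ cjbXS ⇒ cjbcS ⇒ cjbcXS ⇒ cjbcXjbS ⇒ cjbcXjbjbS ⇒ cjbcXjbjbjbS ⇒ cjbccjbjbjbS ⇒ cjbccjbjbjbXS ⇒ cjbccjbjbjbcS ⇒ cjbccjbjbjbci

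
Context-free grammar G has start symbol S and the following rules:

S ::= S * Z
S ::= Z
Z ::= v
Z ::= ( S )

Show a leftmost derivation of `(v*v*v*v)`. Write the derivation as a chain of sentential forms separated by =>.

S=>Z=>(S)=>(S*Z)=>(S*Z*Z)=>(S*Z*Z*Z)=>(Z*Z*Z*Z)=>(v*Z*Z*Z)=>(v*v*Z*Z)=>(v*v*v*Z)=>(v*v*v*v)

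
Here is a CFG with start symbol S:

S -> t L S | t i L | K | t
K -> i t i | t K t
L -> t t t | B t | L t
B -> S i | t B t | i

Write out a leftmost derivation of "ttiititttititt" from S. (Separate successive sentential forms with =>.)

S=>tLS=>tBtS=>tSitS=>ttiLitS=>ttiBtitS=>ttiititS=>ttiititK=>ttiitittKt=>ttiititttKtt=>ttiititttititt

S => tLS   [S -> t L S]
tLS => tBtS   [L -> B t]
tBtS => tSitS   [B -> S i]
tSitS => ttiLitS   [S -> t i L]
ttiLitS => ttiBtitS   [L -> B t]
ttiBtitS => ttiititS   [B -> i]
ttiititS => ttiititK   [S -> K]
ttiititK => ttiitittKt   [K -> t K t]
ttiitittKt => ttiititttKtt   [K -> t K t]
ttiititttKtt => ttiititttititt   [K -> i t i]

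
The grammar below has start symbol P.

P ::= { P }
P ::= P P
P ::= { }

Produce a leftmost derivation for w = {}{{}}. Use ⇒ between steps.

P ⇒ PP ⇒ {}P ⇒ {}{P} ⇒ {}{{}}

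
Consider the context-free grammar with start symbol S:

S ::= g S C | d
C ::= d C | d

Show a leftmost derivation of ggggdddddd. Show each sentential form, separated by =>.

S => gSC   [S ::= g S C]
gSC => ggSCC   [S ::= g S C]
ggSCC => gggSCCC   [S ::= g S C]
gggSCCC => ggggSCCCC   [S ::= g S C]
ggggSCCCC => ggggdCCCC   [S ::= d]
ggggdCCCC => ggggddCCCC   [C ::= d C]
ggggddCCCC => ggggdddCCC   [C ::= d]
ggggdddCCC => ggggddddCC   [C ::= d]
ggggddddCC => ggggdddddC   [C ::= d]
ggggdddddC => ggggdddddd   [C ::= d]

S => gSC => ggSCC => gggSCCC => ggggSCCCC => ggggdCCCC => ggggddCCCC => ggggdddCCC => ggggddddCC => ggggdddddC => ggggdddddd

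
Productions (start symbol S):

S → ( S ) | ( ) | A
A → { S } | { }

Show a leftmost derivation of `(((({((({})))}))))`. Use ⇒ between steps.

S ⇒ (S) ⇒ ((S)) ⇒ (((S))) ⇒ ((((S)))) ⇒ ((((A)))) ⇒ (((({S})))) ⇒ (((({(S)})))) ⇒ (((({((S))})))) ⇒ (((({(((S)))})))) ⇒ (((({(((A)))})))) ⇒ (((({((({})))}))))

S ⇒ (S)   [S → ( S )]
(S) ⇒ ((S))   [S → ( S )]
((S)) ⇒ (((S)))   [S → ( S )]
(((S))) ⇒ ((((S))))   [S → ( S )]
((((S)))) ⇒ ((((A))))   [S → A]
((((A)))) ⇒ (((({S}))))   [A → { S }]
(((({S})))) ⇒ (((({(S)}))))   [S → ( S )]
(((({(S)})))) ⇒ (((({((S))}))))   [S → ( S )]
(((({((S))})))) ⇒ (((({(((S)))}))))   [S → ( S )]
(((({(((S)))})))) ⇒ (((({(((A)))}))))   [S → A]
(((({(((A)))})))) ⇒ (((({((({})))}))))   [A → { }]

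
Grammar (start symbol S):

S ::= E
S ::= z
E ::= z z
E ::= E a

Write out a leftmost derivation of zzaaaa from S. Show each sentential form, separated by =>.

S => E   [S ::= E]
E => Ea   [E ::= E a]
Ea => Eaa   [E ::= E a]
Eaa => Eaaa   [E ::= E a]
Eaaa => Eaaaa   [E ::= E a]
Eaaaa => zzaaaa   [E ::= z z]

S => E => Ea => Eaa => Eaaa => Eaaaa => zzaaaa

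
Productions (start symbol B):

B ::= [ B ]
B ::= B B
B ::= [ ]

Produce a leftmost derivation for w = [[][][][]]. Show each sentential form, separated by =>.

B => [B] => [BB] => [BBB] => [[]BB] => [[]BBB] => [[][]BB] => [[][][]B] => [[][][][]]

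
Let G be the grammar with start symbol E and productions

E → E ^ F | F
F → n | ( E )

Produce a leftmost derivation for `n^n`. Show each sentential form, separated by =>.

E => E^F => F^F => n^F => n^n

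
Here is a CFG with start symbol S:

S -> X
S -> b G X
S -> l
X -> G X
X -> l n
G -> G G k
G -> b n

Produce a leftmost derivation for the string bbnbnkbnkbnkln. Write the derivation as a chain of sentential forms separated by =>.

S=>bGX=>bGGkX=>bGGkGkX=>bGGkGkGkX=>bbnGkGkGkX=>bbnbnkGkGkX=>bbnbnkbnkGkX=>bbnbnkbnkbnkX=>bbnbnkbnkbnkln

S => bGX   [S -> b G X]
bGX => bGGkX   [G -> G G k]
bGGkX => bGGkGkX   [G -> G G k]
bGGkGkX => bGGkGkGkX   [G -> G G k]
bGGkGkGkX => bbnGkGkGkX   [G -> b n]
bbnGkGkGkX => bbnbnkGkGkX   [G -> b n]
bbnbnkGkGkX => bbnbnkbnkGkX   [G -> b n]
bbnbnkbnkGkX => bbnbnkbnkbnkX   [G -> b n]
bbnbnkbnkbnkX => bbnbnkbnkbnkln   [X -> l n]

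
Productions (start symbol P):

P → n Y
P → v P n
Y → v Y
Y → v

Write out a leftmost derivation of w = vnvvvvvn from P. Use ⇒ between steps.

P ⇒ vPn ⇒ vnYn ⇒ vnvYn ⇒ vnvvYn ⇒ vnvvvYn ⇒ vnvvvvYn ⇒ vnvvvvvn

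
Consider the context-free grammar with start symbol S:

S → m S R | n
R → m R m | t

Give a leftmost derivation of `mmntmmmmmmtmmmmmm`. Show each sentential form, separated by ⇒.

S ⇒ mSR   [S → m S R]
mSR ⇒ mmSRR   [S → m S R]
mmSRR ⇒ mmnRR   [S → n]
mmnRR ⇒ mmntR   [R → t]
mmntR ⇒ mmntmRm   [R → m R m]
mmntmRm ⇒ mmntmmRmm   [R → m R m]
mmntmmRmm ⇒ mmntmmmRmmm   [R → m R m]
mmntmmmRmmm ⇒ mmntmmmmRmmmm   [R → m R m]
mmntmmmmRmmmm ⇒ mmntmmmmmRmmmmm   [R → m R m]
mmntmmmmmRmmmmm ⇒ mmntmmmmmmRmmmmmm   [R → m R m]
mmntmmmmmmRmmmmmm ⇒ mmntmmmmmmtmmmmmm   [R → t]

S ⇒ mSR ⇒ mmSRR ⇒ mmnRR ⇒ mmntR ⇒ mmntmRm ⇒ mmntmmRmm ⇒ mmntmmmRmmm ⇒ mmntmmmmRmmmm ⇒ mmntmmmmmRmmmmm ⇒ mmntmmmmmmRmmmmmm ⇒ mmntmmmmmmtmmmmmm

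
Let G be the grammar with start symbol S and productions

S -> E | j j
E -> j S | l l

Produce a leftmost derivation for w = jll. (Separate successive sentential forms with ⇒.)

S ⇒ E ⇒ jS ⇒ jE ⇒ jll

S ⇒ E   [S -> E]
E ⇒ jS   [E -> j S]
jS ⇒ jE   [S -> E]
jE ⇒ jll   [E -> l l]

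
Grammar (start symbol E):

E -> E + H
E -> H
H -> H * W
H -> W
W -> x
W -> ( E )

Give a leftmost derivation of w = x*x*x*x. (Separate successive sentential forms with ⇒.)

E⇒H⇒H*W⇒H*W*W⇒H*W*W*W⇒W*W*W*W⇒x*W*W*W⇒x*x*W*W⇒x*x*x*W⇒x*x*x*x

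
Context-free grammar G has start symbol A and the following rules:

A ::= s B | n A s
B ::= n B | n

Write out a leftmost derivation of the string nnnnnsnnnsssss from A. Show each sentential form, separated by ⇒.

A ⇒ nAs ⇒ nnAss ⇒ nnnAsss ⇒ nnnnAssss ⇒ nnnnnAsssss ⇒ nnnnnsBsssss ⇒ nnnnnsnBsssss ⇒ nnnnnsnnBsssss ⇒ nnnnnsnnnsssss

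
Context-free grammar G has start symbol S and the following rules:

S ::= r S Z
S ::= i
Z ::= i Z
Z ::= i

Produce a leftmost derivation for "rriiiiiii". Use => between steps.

S => rSZ   [S ::= r S Z]
rSZ => rrSZZ   [S ::= r S Z]
rrSZZ => rriZZ   [S ::= i]
rriZZ => rriiZ   [Z ::= i]
rriiZ => rriiiZ   [Z ::= i Z]
rriiiZ => rriiiiZ   [Z ::= i Z]
rriiiiZ => rriiiiiZ   [Z ::= i Z]
rriiiiiZ => rriiiiiiZ   [Z ::= i Z]
rriiiiiiZ => rriiiiiii   [Z ::= i]

S => rSZ => rrSZZ => rriZZ => rriiZ => rriiiZ => rriiiiZ => rriiiiiZ => rriiiiiiZ => rriiiiiii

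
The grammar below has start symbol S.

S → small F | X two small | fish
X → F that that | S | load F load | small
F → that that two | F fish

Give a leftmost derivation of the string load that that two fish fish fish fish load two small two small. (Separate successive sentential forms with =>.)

S => X two small => S two small => X two small two small => load F load two small two small => load F fish load two small two small => load F fish fish load two small two small => load F fish fish fish load two small two small => load F fish fish fish fish load two small two small => load that that two fish fish fish fish load two small two small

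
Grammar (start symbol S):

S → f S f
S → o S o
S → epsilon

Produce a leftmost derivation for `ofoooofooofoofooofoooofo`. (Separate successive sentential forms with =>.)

S => oSo   [S → o S o]
oSo => ofSfo   [S → f S f]
ofSfo => ofoSofo   [S → o S o]
ofoSofo => ofooSoofo   [S → o S o]
ofooSoofo => ofoooSooofo   [S → o S o]
ofoooSooofo => ofooooSoooofo   [S → o S o]
ofooooSoooofo => ofoooofSfoooofo   [S → f S f]
ofoooofSfoooofo => ofoooofoSofoooofo   [S → o S o]
ofoooofoSofoooofo => ofoooofooSoofoooofo   [S → o S o]
ofoooofooSoofoooofo => ofoooofoooSooofoooofo   [S → o S o]
ofoooofoooSooofoooofo => ofoooofooofSfooofoooofo   [S → f S f]
ofoooofooofSfooofoooofo => ofoooofooofoSofooofoooofo   [S → o S o]
ofoooofooofoSofooofoooofo => ofoooofooofoofooofoooofo   [S → epsilon]

S => oSo => ofSfo => ofoSofo => ofooSoofo => ofoooSooofo => ofooooSoooofo => ofoooofSfoooofo => ofoooofoSofoooofo => ofoooofooSoofoooofo => ofoooofoooSooofoooofo => ofoooofooofSfooofoooofo => ofoooofooofoSofooofoooofo => ofoooofooofoofooofoooofo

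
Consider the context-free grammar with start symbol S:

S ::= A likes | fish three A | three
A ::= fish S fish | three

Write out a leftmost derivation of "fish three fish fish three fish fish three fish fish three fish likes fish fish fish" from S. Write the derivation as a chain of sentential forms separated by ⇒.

S ⇒ fish three A ⇒ fish three fish S fish ⇒ fish three fish fish three A fish ⇒ fish three fish fish three fish S fish fish ⇒ fish three fish fish three fish fish three A fish fish ⇒ fish three fish fish three fish fish three fish S fish fish fish ⇒ fish three fish fish three fish fish three fish A likes fish fish fish ⇒ fish three fish fish three fish fish three fish fish S fish likes fish fish fish ⇒ fish three fish fish three fish fish three fish fish three fish likes fish fish fish

S ⇒ fish three A   [S ::= fish three A]
fish three A ⇒ fish three fish S fish   [A ::= fish S fish]
fish three fish S fish ⇒ fish three fish fish three A fish   [S ::= fish three A]
fish three fish fish three A fish ⇒ fish three fish fish three fish S fish fish   [A ::= fish S fish]
fish three fish fish three fish S fish fish ⇒ fish three fish fish three fish fish three A fish fish   [S ::= fish three A]
fish three fish fish three fish fish three A fish fish ⇒ fish three fish fish three fish fish three fish S fish fish fish   [A ::= fish S fish]
fish three fish fish three fish fish three fish S fish fish fish ⇒ fish three fish fish three fish fish three fish A likes fish fish fish   [S ::= A likes]
fish three fish fish three fish fish three fish A likes fish fish fish ⇒ fish three fish fish three fish fish three fish fish S fish likes fish fish fish   [A ::= fish S fish]
fish three fish fish three fish fish three fish fish S fish likes fish fish fish ⇒ fish three fish fish three fish fish three fish fish three fish likes fish fish fish   [S ::= three]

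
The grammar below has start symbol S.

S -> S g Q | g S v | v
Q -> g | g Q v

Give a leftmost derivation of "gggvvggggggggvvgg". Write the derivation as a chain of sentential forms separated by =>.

S => SgQ => gSvgQ => ggSvvgQ => ggSgQvvgQ => ggSgQgQvvgQ => ggSgQgQgQvvgQ => ggSgQgQgQgQvvgQ => gggSvgQgQgQgQvvgQ => gggvvgQgQgQgQvvgQ => gggvvgggQgQgQvvgQ => gggvvgggggQgQvvgQ => gggvvgggggggQvvgQ => gggvvggggggggvvgQ => gggvvggggggggvvgg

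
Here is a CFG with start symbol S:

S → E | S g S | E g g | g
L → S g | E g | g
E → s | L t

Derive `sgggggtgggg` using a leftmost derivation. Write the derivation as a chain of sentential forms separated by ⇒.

S⇒SgS⇒EgggS⇒LtgggS⇒SgtgggS⇒SgSgtgggS⇒EgggSgtgggS⇒sgggSgtgggS⇒sgggggtgggS⇒sgggggtgggg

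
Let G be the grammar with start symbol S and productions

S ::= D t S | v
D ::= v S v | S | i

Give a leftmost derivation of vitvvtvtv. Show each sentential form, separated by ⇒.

S ⇒ DtS   [S ::= D t S]
DtS ⇒ StS   [D ::= S]
StS ⇒ DtStS   [S ::= D t S]
DtStS ⇒ vSvtStS   [D ::= v S v]
vSvtStS ⇒ vDtSvtStS   [S ::= D t S]
vDtSvtStS ⇒ vitSvtStS   [D ::= i]
vitSvtStS ⇒ vitvvtStS   [S ::= v]
vitvvtStS ⇒ vitvvtvtS   [S ::= v]
vitvvtvtS ⇒ vitvvtvtv   [S ::= v]

S ⇒ DtS ⇒ StS ⇒ DtStS ⇒ vSvtStS ⇒ vDtSvtStS ⇒ vitSvtStS ⇒ vitvvtStS ⇒ vitvvtvtS ⇒ vitvvtvtv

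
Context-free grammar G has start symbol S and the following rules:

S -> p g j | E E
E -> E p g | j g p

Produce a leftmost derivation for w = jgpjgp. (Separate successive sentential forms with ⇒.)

S ⇒ EE ⇒ jgpE ⇒ jgpjgp

S ⇒ EE   [S -> E E]
EE ⇒ jgpE   [E -> j g p]
jgpE ⇒ jgpjgp   [E -> j g p]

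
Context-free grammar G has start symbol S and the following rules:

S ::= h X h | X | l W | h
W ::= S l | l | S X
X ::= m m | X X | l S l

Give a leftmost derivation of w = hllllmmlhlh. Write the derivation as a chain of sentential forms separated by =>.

S => hXh => hXXh => hXXXh => hlSlXXh => hllWlXXh => hllllXXh => hllllmmXh => hllllmmlSlh => hllllmmlhlh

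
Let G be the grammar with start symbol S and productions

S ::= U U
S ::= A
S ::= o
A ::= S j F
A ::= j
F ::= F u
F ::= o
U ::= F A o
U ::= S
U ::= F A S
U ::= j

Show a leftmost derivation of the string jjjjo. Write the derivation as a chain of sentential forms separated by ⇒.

S⇒A⇒SjF⇒UUjF⇒SUjF⇒UUUjF⇒jUUjF⇒jjUjF⇒jjjjF⇒jjjjo

S ⇒ A   [S ::= A]
A ⇒ SjF   [A ::= S j F]
SjF ⇒ UUjF   [S ::= U U]
UUjF ⇒ SUjF   [U ::= S]
SUjF ⇒ UUUjF   [S ::= U U]
UUUjF ⇒ jUUjF   [U ::= j]
jUUjF ⇒ jjUjF   [U ::= j]
jjUjF ⇒ jjjjF   [U ::= j]
jjjjF ⇒ jjjjo   [F ::= o]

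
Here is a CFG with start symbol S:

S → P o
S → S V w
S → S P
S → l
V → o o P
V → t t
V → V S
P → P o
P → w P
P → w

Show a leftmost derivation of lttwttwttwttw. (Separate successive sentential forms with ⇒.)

S ⇒ SVw ⇒ SVwVw ⇒ SVwVwVw ⇒ SVwVwVwVw ⇒ lVwVwVwVw ⇒ lttwVwVwVw ⇒ lttwttwVwVw ⇒ lttwttwttwVw ⇒ lttwttwttwttw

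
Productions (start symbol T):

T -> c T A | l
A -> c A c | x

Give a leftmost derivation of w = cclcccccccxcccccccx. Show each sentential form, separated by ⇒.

T ⇒ cTA   [T -> c T A]
cTA ⇒ ccTAA   [T -> c T A]
ccTAA ⇒ cclAA   [T -> l]
cclAA ⇒ cclcAcA   [A -> c A c]
cclcAcA ⇒ cclccAccA   [A -> c A c]
cclccAccA ⇒ cclcccAcccA   [A -> c A c]
cclcccAcccA ⇒ cclccccAccccA   [A -> c A c]
cclccccAccccA ⇒ cclcccccAcccccA   [A -> c A c]
cclcccccAcccccA ⇒ cclccccccAccccccA   [A -> c A c]
cclccccccAccccccA ⇒ cclcccccccAcccccccA   [A -> c A c]
cclcccccccAcccccccA ⇒ cclcccccccxcccccccA   [A -> x]
cclcccccccxcccccccA ⇒ cclcccccccxcccccccx   [A -> x]

T ⇒ cTA ⇒ ccTAA ⇒ cclAA ⇒ cclcAcA ⇒ cclccAccA ⇒ cclcccAcccA ⇒ cclccccAccccA ⇒ cclcccccAcccccA ⇒ cclccccccAccccccA ⇒ cclcccccccAcccccccA ⇒ cclcccccccxcccccccA ⇒ cclcccccccxcccccccx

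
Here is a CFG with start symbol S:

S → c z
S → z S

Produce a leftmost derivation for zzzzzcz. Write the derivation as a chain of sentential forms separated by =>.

S => zS => zzS => zzzS => zzzzS => zzzzzS => zzzzzcz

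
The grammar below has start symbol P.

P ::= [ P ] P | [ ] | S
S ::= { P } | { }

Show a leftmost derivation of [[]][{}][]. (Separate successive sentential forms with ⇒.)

P ⇒ [P]P ⇒ [[]]P ⇒ [[]][P]P ⇒ [[]][S]P ⇒ [[]][{}]P ⇒ [[]][{}][]

P ⇒ [P]P   [P ::= [ P ] P]
[P]P ⇒ [[]]P   [P ::= [ ]]
[[]]P ⇒ [[]][P]P   [P ::= [ P ] P]
[[]][P]P ⇒ [[]][S]P   [P ::= S]
[[]][S]P ⇒ [[]][{}]P   [S ::= { }]
[[]][{}]P ⇒ [[]][{}][]   [P ::= [ ]]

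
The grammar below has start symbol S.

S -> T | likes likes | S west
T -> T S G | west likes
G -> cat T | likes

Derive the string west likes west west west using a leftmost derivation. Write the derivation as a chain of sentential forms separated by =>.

S => S west => S west west => S west west west => T west west west => west likes west west west

S => S west   [S -> S west]
S west => S west west   [S -> S west]
S west west => S west west west   [S -> S west]
S west west west => T west west west   [S -> T]
T west west west => west likes west west west   [T -> west likes]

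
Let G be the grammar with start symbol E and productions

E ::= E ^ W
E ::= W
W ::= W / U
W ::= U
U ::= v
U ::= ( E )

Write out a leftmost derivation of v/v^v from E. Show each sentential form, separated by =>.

E => E^W => W^W => W/U^W => U/U^W => v/U^W => v/v^W => v/v^U => v/v^v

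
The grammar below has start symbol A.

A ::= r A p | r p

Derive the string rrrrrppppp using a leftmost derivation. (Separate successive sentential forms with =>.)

A => rAp => rrApp => rrrAppp => rrrrApppp => rrrrrppppp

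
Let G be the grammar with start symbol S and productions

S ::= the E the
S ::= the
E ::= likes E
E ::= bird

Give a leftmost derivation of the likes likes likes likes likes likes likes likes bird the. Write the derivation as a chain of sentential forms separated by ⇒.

S ⇒ the E the   [S ::= the E the]
the E the ⇒ the likes E the   [E ::= likes E]
the likes E the ⇒ the likes likes E the   [E ::= likes E]
the likes likes E the ⇒ the likes likes likes E the   [E ::= likes E]
the likes likes likes E the ⇒ the likes likes likes likes E the   [E ::= likes E]
the likes likes likes likes E the ⇒ the likes likes likes likes likes E the   [E ::= likes E]
the likes likes likes likes likes E the ⇒ the likes likes likes likes likes likes E the   [E ::= likes E]
the likes likes likes likes likes likes E the ⇒ the likes likes likes likes likes likes likes E the   [E ::= likes E]
the likes likes likes likes likes likes likes E the ⇒ the likes likes likes likes likes likes likes likes E the   [E ::= likes E]
the likes likes likes likes likes likes likes likes E the ⇒ the likes likes likes likes likes likes likes likes bird the   [E ::= bird]

S ⇒ the E the ⇒ the likes E the ⇒ the likes likes E the ⇒ the likes likes likes E the ⇒ the likes likes likes likes E the ⇒ the likes likes likes likes likes E the ⇒ the likes likes likes likes likes likes E the ⇒ the likes likes likes likes likes likes likes E the ⇒ the likes likes likes likes likes likes likes likes E the ⇒ the likes likes likes likes likes likes likes likes bird the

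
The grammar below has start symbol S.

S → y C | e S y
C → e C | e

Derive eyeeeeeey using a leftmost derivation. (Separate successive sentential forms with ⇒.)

S⇒eSy⇒eyCy⇒eyeCy⇒eyeeCy⇒eyeeeCy⇒eyeeeeCy⇒eyeeeeeCy⇒eyeeeeeey

S ⇒ eSy   [S → e S y]
eSy ⇒ eyCy   [S → y C]
eyCy ⇒ eyeCy   [C → e C]
eyeCy ⇒ eyeeCy   [C → e C]
eyeeCy ⇒ eyeeeCy   [C → e C]
eyeeeCy ⇒ eyeeeeCy   [C → e C]
eyeeeeCy ⇒ eyeeeeeCy   [C → e C]
eyeeeeeCy ⇒ eyeeeeeey   [C → e]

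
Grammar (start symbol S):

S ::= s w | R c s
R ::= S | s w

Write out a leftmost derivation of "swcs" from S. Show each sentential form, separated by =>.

S => Rcs => Scs => swcs

S => Rcs   [S ::= R c s]
Rcs => Scs   [R ::= S]
Scs => swcs   [S ::= s w]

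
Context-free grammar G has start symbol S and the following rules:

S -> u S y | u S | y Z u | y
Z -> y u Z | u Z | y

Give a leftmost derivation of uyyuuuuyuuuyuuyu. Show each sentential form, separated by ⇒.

S ⇒ uS ⇒ uyZu ⇒ uyyuZu ⇒ uyyuuZu ⇒ uyyuuuZu ⇒ uyyuuuuZu ⇒ uyyuuuuyuZu ⇒ uyyuuuuyuuZu ⇒ uyyuuuuyuuuZu ⇒ uyyuuuuyuuuyuZu ⇒ uyyuuuuyuuuyuuZu ⇒ uyyuuuuyuuuyuuyu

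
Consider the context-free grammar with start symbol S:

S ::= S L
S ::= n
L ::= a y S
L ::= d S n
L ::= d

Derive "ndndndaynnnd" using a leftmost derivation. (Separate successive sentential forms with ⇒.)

S ⇒ SL   [S ::= S L]
SL ⇒ SLL   [S ::= S L]
SLL ⇒ nLL   [S ::= n]
nLL ⇒ ndSnL   [L ::= d S n]
ndSnL ⇒ ndSLnL   [S ::= S L]
ndSLnL ⇒ ndnLnL   [S ::= n]
ndnLnL ⇒ ndndSnnL   [L ::= d S n]
ndndSnnL ⇒ ndndSLnnL   [S ::= S L]
ndndSLnnL ⇒ ndndSLLnnL   [S ::= S L]
ndndSLLnnL ⇒ ndndnLLnnL   [S ::= n]
ndndnLLnnL ⇒ ndndndLnnL   [L ::= d]
ndndndLnnL ⇒ ndndndaySnnL   [L ::= a y S]
ndndndaySnnL ⇒ ndndndaynnnL   [S ::= n]
ndndndaynnnL ⇒ ndndndaynnnd   [L ::= d]

S ⇒ SL ⇒ SLL ⇒ nLL ⇒ ndSnL ⇒ ndSLnL ⇒ ndnLnL ⇒ ndndSnnL ⇒ ndndSLnnL ⇒ ndndSLLnnL ⇒ ndndnLLnnL ⇒ ndndndLnnL ⇒ ndndndaySnnL ⇒ ndndndaynnnL ⇒ ndndndaynnnd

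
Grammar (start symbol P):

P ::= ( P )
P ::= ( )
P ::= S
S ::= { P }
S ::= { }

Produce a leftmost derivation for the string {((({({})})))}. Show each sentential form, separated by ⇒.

P ⇒ S ⇒ {P} ⇒ {(P)} ⇒ {((P))} ⇒ {(((P)))} ⇒ {(((S)))} ⇒ {((({P})))} ⇒ {((({(P)})))} ⇒ {((({(S)})))} ⇒ {((({({})})))}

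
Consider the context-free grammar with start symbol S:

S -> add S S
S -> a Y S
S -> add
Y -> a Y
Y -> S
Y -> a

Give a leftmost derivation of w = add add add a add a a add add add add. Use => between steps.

S => add S S   [S -> add S S]
add S S => add add S S S   [S -> add S S]
add add S S S => add add add S S   [S -> add]
add add add S S => add add add a Y S S   [S -> a Y S]
add add add a Y S S => add add add a S S S   [Y -> S]
add add add a S S S => add add add a add S S S S   [S -> add S S]
add add add a add S S S S => add add add a add a Y S S S S   [S -> a Y S]
add add add a add a Y S S S S => add add add a add a a S S S S   [Y -> a]
add add add a add a a S S S S => add add add a add a a add S S S   [S -> add]
add add add a add a a add S S S => add add add a add a a add add S S   [S -> add]
add add add a add a a add add S S => add add add a add a a add add add S   [S -> add]
add add add a add a a add add add S => add add add a add a a add add add add   [S -> add]

S => add S S => add add S S S => add add add S S => add add add a Y S S => add add add a S S S => add add add a add S S S S => add add add a add a Y S S S S => add add add a add a a S S S S => add add add a add a a add S S S => add add add a add a a add add S S => add add add a add a a add add add S => add add add a add a a add add add add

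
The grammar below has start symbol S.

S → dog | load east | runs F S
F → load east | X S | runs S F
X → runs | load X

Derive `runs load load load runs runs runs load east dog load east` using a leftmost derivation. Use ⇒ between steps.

S ⇒ runs F S ⇒ runs X S S ⇒ runs load X S S ⇒ runs load load X S S ⇒ runs load load load X S S ⇒ runs load load load runs S S ⇒ runs load load load runs runs F S S ⇒ runs load load load runs runs X S S S ⇒ runs load load load runs runs runs S S S ⇒ runs load load load runs runs runs load east S S ⇒ runs load load load runs runs runs load east dog S ⇒ runs load load load runs runs runs load east dog load east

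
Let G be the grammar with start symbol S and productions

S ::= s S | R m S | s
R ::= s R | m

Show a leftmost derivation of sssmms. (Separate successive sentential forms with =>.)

S => sS => sRmS => ssRmS => sssRmS => sssmmS => sssmms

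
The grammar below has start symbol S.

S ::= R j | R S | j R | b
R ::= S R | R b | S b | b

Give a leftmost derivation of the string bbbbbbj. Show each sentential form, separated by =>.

S => Rj   [S ::= R j]
Rj => Sbj   [R ::= S b]
Sbj => RSbj   [S ::= R S]
RSbj => SbSbj   [R ::= S b]
SbSbj => RSbSbj   [S ::= R S]
RSbSbj => SRSbSbj   [R ::= S R]
SRSbSbj => bRSbSbj   [S ::= b]
bRSbSbj => bbSbSbj   [R ::= b]
bbSbSbj => bbbbSbj   [S ::= b]
bbbbSbj => bbbbbbj   [S ::= b]

S => Rj => Sbj => RSbj => SbSbj => RSbSbj => SRSbSbj => bRSbSbj => bbSbSbj => bbbbSbj => bbbbbbj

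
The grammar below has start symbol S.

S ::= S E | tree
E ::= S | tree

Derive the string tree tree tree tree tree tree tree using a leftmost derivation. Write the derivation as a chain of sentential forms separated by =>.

S => S E => S E E => S E E E => S E E E E => tree E E E E => tree S E E E => tree S E E E E => tree S E E E E E => tree tree E E E E E => tree tree tree E E E E => tree tree tree tree E E E => tree tree tree tree tree E E => tree tree tree tree tree tree E => tree tree tree tree tree tree tree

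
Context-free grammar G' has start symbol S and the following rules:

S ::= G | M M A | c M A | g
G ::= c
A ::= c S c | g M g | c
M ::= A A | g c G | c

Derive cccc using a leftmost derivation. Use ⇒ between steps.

S ⇒ MMA   [S ::= M M A]
MMA ⇒ AAMA   [M ::= A A]
AAMA ⇒ cAMA   [A ::= c]
cAMA ⇒ ccMA   [A ::= c]
ccMA ⇒ cccA   [M ::= c]
cccA ⇒ cccc   [A ::= c]

S⇒MMA⇒AAMA⇒cAMA⇒ccMA⇒cccA⇒cccc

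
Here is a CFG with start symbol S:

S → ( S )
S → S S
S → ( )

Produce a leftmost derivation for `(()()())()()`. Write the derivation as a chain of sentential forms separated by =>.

S => SS => SSS => (S)SS => (SS)SS => (SSS)SS => (()SS)SS => (()()S)SS => (()()())SS => (()()())()S => (()()())()()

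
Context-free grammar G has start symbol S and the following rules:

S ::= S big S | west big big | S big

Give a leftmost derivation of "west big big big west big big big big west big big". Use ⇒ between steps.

S ⇒ S big S   [S ::= S big S]
S big S ⇒ S big big S   [S ::= S big]
S big big S ⇒ S big S big big S   [S ::= S big S]
S big S big big S ⇒ west big big big S big big S   [S ::= west big big]
west big big big S big big S ⇒ west big big big west big big big big S   [S ::= west big big]
west big big big west big big big big S ⇒ west big big big west big big big big west big big   [S ::= west big big]

S ⇒ S big S ⇒ S big big S ⇒ S big S big big S ⇒ west big big big S big big S ⇒ west big big big west big big big big S ⇒ west big big big west big big big big west big big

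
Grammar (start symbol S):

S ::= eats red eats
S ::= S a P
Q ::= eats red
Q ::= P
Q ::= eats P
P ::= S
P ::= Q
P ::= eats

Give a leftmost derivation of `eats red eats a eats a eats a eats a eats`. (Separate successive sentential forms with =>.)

S => S a P => S a P a P => S a P a P a P => S a P a P a P a P => eats red eats a P a P a P a P => eats red eats a eats a P a P a P => eats red eats a eats a eats a P a P => eats red eats a eats a eats a eats a P => eats red eats a eats a eats a eats a eats

S => S a P   [S ::= S a P]
S a P => S a P a P   [S ::= S a P]
S a P a P => S a P a P a P   [S ::= S a P]
S a P a P a P => S a P a P a P a P   [S ::= S a P]
S a P a P a P a P => eats red eats a P a P a P a P   [S ::= eats red eats]
eats red eats a P a P a P a P => eats red eats a eats a P a P a P   [P ::= eats]
eats red eats a eats a P a P a P => eats red eats a eats a eats a P a P   [P ::= eats]
eats red eats a eats a eats a P a P => eats red eats a eats a eats a eats a P   [P ::= eats]
eats red eats a eats a eats a eats a P => eats red eats a eats a eats a eats a eats   [P ::= eats]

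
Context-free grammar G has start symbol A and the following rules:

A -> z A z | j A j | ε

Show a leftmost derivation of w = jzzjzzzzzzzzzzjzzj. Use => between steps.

A => jAj   [A -> j A j]
jAj => jzAzj   [A -> z A z]
jzAzj => jzzAzzj   [A -> z A z]
jzzAzzj => jzzjAjzzj   [A -> j A j]
jzzjAjzzj => jzzjzAzjzzj   [A -> z A z]
jzzjzAzjzzj => jzzjzzAzzjzzj   [A -> z A z]
jzzjzzAzzjzzj => jzzjzzzAzzzjzzj   [A -> z A z]
jzzjzzzAzzzjzzj => jzzjzzzzAzzzzjzzj   [A -> z A z]
jzzjzzzzAzzzzjzzj => jzzjzzzzzAzzzzzjzzj   [A -> z A z]
jzzjzzzzzAzzzzzjzzj => jzzjzzzzzzzzzzjzzj   [A -> ε]

A => jAj => jzAzj => jzzAzzj => jzzjAjzzj => jzzjzAzjzzj => jzzjzzAzzjzzj => jzzjzzzAzzzjzzj => jzzjzzzzAzzzzjzzj => jzzjzzzzzAzzzzzjzzj => jzzjzzzzzzzzzzjzzj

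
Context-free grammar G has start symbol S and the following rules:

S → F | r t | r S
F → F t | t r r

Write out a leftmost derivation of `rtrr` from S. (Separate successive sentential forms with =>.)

S => rS   [S → r S]
rS => rF   [S → F]
rF => rtrr   [F → t r r]

S => rS => rF => rtrr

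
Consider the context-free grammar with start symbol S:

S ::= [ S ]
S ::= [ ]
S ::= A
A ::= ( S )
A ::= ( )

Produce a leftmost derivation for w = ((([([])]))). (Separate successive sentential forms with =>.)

S => A => (S) => (A) => ((S)) => ((A)) => (((S))) => ((([S]))) => ((([A]))) => ((([(S)]))) => ((([([])])))

S => A   [S ::= A]
A => (S)   [A ::= ( S )]
(S) => (A)   [S ::= A]
(A) => ((S))   [A ::= ( S )]
((S)) => ((A))   [S ::= A]
((A)) => (((S)))   [A ::= ( S )]
(((S))) => ((([S])))   [S ::= [ S ]]
((([S]))) => ((([A])))   [S ::= A]
((([A]))) => ((([(S)])))   [A ::= ( S )]
((([(S)]))) => ((([([])])))   [S ::= [ ]]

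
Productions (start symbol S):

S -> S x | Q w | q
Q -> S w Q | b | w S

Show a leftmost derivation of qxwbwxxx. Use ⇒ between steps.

S ⇒ Sx ⇒ Sxx ⇒ Sxxx ⇒ Qwxxx ⇒ SwQwxxx ⇒ SxwQwxxx ⇒ qxwQwxxx ⇒ qxwbwxxx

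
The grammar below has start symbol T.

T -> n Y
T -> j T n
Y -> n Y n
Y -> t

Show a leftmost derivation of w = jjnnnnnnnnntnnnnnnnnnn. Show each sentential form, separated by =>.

T => jTn => jjTnn => jjnYnn => jjnnYnnn => jjnnnYnnnn => jjnnnnYnnnnn => jjnnnnnYnnnnnn => jjnnnnnnYnnnnnnn => jjnnnnnnnYnnnnnnnn => jjnnnnnnnnYnnnnnnnnn => jjnnnnnnnnnYnnnnnnnnnn => jjnnnnnnnnntnnnnnnnnnn

T => jTn   [T -> j T n]
jTn => jjTnn   [T -> j T n]
jjTnn => jjnYnn   [T -> n Y]
jjnYnn => jjnnYnnn   [Y -> n Y n]
jjnnYnnn => jjnnnYnnnn   [Y -> n Y n]
jjnnnYnnnn => jjnnnnYnnnnn   [Y -> n Y n]
jjnnnnYnnnnn => jjnnnnnYnnnnnn   [Y -> n Y n]
jjnnnnnYnnnnnn => jjnnnnnnYnnnnnnn   [Y -> n Y n]
jjnnnnnnYnnnnnnn => jjnnnnnnnYnnnnnnnn   [Y -> n Y n]
jjnnnnnnnYnnnnnnnn => jjnnnnnnnnYnnnnnnnnn   [Y -> n Y n]
jjnnnnnnnnYnnnnnnnnn => jjnnnnnnnnnYnnnnnnnnnn   [Y -> n Y n]
jjnnnnnnnnnYnnnnnnnnnn => jjnnnnnnnnntnnnnnnnnnn   [Y -> t]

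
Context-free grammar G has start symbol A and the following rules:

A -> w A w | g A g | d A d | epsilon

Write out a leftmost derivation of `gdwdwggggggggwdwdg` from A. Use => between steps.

A => gAg => gdAdg => gdwAwdg => gdwdAdwdg => gdwdwAwdwdg => gdwdwgAgwdwdg => gdwdwggAggwdwdg => gdwdwgggAgggwdwdg => gdwdwggggAggggwdwdg => gdwdwggggggggwdwdg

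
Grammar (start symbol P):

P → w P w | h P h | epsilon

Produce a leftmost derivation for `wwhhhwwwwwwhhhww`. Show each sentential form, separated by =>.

P=>wPw=>wwPww=>wwhPhww=>wwhhPhhww=>wwhhhPhhhww=>wwhhhwPwhhhww=>wwhhhwwPwwhhhww=>wwhhhwwwPwwwhhhww=>wwhhhwwwwwwhhhww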